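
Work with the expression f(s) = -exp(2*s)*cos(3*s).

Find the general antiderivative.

Recover f(s) by differentiating a candidate F(s); any mismatch rules it out.
Check: d/ds[-3*exp(2*s)*sin(3*s)/13 - 2*exp(2*s)*cos(3*s)/13] = -exp(2*s)*cos(3*s) = f(s).

F(s) = -3*exp(2*s)*sin(3*s)/13 - 2*exp(2*s)*cos(3*s)/13 + C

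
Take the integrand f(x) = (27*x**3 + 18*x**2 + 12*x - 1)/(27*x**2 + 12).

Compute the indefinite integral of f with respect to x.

F(x) = x**2/2 + 2*x/3 - atan(3*x/2)/2 + C

Since d/dx undoes antidifferentiation here, F'(x) = f(x) is required of F(x).
Check: d/dx[x**2/2 + 2*x/3 - atan(3*x/2)/2] = (27*x**3 + 18*x**2 + 12*x - 1)/(27*x**2 + 12) = f(x).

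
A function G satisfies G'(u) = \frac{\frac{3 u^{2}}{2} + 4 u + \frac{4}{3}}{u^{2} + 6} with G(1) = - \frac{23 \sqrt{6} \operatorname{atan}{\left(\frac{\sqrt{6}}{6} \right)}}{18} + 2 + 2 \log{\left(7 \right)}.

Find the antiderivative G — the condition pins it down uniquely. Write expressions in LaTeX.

Since d/du undoes antidifferentiation here, G(u) must give back the stated G'(u).
A general antiderivative is \frac{3 u}{2} + 2 \log{\left(u^{2} + 6 \right)} - \frac{23 \sqrt{6} \operatorname{atan}{\left(\frac{\sqrt{6} u}{6} \right)}}{18} + C.
The condition gives C = - \frac{23 \sqrt{6} \operatorname{atan}{\left(\frac{\sqrt{6}}{6} \right)}}{18} + 2 + 2 \log{\left(7 \right)} - (- \frac{23 \sqrt{6} \operatorname{atan}{\left(\frac{\sqrt{6}}{6} \right)}}{18} + \frac{3}{2} + 2 \log{\left(7 \right)}) = \frac{1}{2}.
So G(u) = \frac{3 u}{2} + 2 \log{\left(u^{2} + 6 \right)} - \frac{23 \sqrt{6} \operatorname{atan}{\left(\frac{\sqrt{6} u}{6} \right)}}{18} + \frac{1}{2}.
Check: d/du[\frac{3 u}{2} + 2 \log{\left(u^{2} + 6 \right)} - \frac{23 \sqrt{6} \operatorname{atan}{\left(\frac{\sqrt{6} u}{6} \right)}}{18} + \frac{1}{2}] = \frac{9 u^{2} + 24 u + 8}{6 u^{2} + 36}, which equals G'(u).

G(u) = \frac{3 u}{2} + 2 \log{\left(u^{2} + 6 \right)} - \frac{23 \sqrt{6} \operatorname{atan}{\left(\frac{\sqrt{6} u}{6} \right)}}{18} + \frac{1}{2}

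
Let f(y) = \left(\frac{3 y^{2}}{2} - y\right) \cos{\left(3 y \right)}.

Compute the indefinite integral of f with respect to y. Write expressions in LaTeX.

F(y) = \frac{9 y^{2} \sin{\left(3 y \right)} - 6 y \sin{\left(3 y \right)} + 6 y \cos{\left(3 y \right)} - 2 \sin{\left(3 y \right)} - 2 \cos{\left(3 y \right)}}{18} + C

Check any antiderivative F(y) by computing F'(y) and comparing it with f(y).
Check: d/dy[\frac{9 y^{2} \sin{\left(3 y \right)} - 6 y \sin{\left(3 y \right)} + 6 y \cos{\left(3 y \right)} - 2 \sin{\left(3 y \right)} - 2 \cos{\left(3 y \right)}}{18}] = \frac{3 y^{2} \cos{\left(3 y \right)}}{2} - y \cos{\left(3 y \right)}, which equals f(y).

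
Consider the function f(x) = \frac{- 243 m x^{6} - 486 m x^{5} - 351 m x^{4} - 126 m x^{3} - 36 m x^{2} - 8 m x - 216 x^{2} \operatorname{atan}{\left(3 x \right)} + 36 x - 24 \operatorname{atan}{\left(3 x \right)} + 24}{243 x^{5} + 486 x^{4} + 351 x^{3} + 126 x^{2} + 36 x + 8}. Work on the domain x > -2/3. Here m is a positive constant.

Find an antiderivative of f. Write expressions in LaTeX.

Whatever form F(x) takes, F'(x) = f(x) is non-negotiable.
Check: d/dx[- \frac{m x^{2}}{2} + \frac{4 \operatorname{atan}{\left(3 x \right)}}{9 x^{2} + 12 x + 4}] = \frac{- 243 m x^{6} - 486 m x^{5} - 351 m x^{4} - 126 m x^{3} - 36 m x^{2} - 8 m x - 216 x^{2} \operatorname{atan}{\left(3 x \right)} + 36 x - 24 \operatorname{atan}{\left(3 x \right)} + 24}{243 x^{5} + 486 x^{4} + 351 x^{3} + 126 x^{2} + 36 x + 8} = f(x).

An antiderivative is F(x) = - \frac{m x^{2}}{2} + \frac{4 \operatorname{atan}{\left(3 x \right)}}{9 x^{2} + 12 x + 4}.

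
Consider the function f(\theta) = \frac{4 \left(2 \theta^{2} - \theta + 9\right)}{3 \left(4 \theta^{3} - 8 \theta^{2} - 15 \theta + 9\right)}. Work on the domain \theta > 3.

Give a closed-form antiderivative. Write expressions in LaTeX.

The denominator factors as 3 \left(\theta - 3\right) \left(2 \theta - 1\right) \left(2 \theta + 3\right); partial fractions split f into directly integrable pieces: \frac{10}{9 \left(2 \theta + 3\right)} - \frac{6}{5 \left(2 \theta - 1\right)} + \frac{32}{45 \left(\theta - 3\right)}.
Check: d/d\theta[\frac{32 \log{\left(\theta - 3 \right)}}{45} - \frac{3 \log{\left(\theta - \frac{1}{2} \right)}}{5} + \frac{5 \log{\left(\theta + \frac{3}{2} \right)}}{9}] = \frac{8 \theta^{2} - 4 \theta + 36}{12 \theta^{3} - 24 \theta^{2} - 45 \theta + 27}, which equals f(\theta).

An antiderivative is F(\theta) = \frac{32 \log{\left(\theta - 3 \right)}}{45} - \frac{3 \log{\left(\theta - \frac{1}{2} \right)}}{5} + \frac{5 \log{\left(\theta + \frac{3}{2} \right)}}{9}.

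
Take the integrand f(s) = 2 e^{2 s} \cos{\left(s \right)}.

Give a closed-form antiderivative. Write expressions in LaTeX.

An antiderivative is F(s) = \frac{2 e^{2 s} \sin{\left(s \right)}}{5} + \frac{4 e^{2 s} \cos{\left(s \right)}}{5}.

Recover f(s) by differentiating a candidate F(s); any mismatch rules it out.
Check: d/ds[\frac{2 e^{2 s} \sin{\left(s \right)}}{5} + \frac{4 e^{2 s} \cos{\left(s \right)}}{5}] = 2 e^{2 s} \cos{\left(s \right)} = f(s).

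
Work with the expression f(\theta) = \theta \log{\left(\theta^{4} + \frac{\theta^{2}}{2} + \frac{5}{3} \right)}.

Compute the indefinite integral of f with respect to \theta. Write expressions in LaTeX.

Differentiate the proposed F(\theta) back; it has to land on f(\theta) exactly.
Check: d/d\theta[\frac{\theta^{2} \log{\left(\theta^{4} + \frac{\theta^{2}}{2} + \frac{5}{3} \right)}}{2} - \theta^{2} + \frac{\log{\left(\theta^{4} + \frac{\theta^{2}}{2} + \frac{5}{3} \right)}}{8} + \frac{\sqrt{231} \operatorname{atan}{\left(\frac{4 \sqrt{231} \theta^{2}}{77} + \frac{\sqrt{231}}{77} \right)}}{12}] = \theta \log{\left(\theta^{4} + \frac{\theta^{2}}{2} + \frac{5}{3} \right)} = f(\theta).

F(\theta) = \frac{\theta^{2} \log{\left(\theta^{4} + \frac{\theta^{2}}{2} + \frac{5}{3} \right)}}{2} - \theta^{2} + \frac{\log{\left(\theta^{4} + \frac{\theta^{2}}{2} + \frac{5}{3} \right)}}{8} + \frac{\sqrt{231} \operatorname{atan}{\left(\frac{4 \sqrt{231} \theta^{2}}{77} + \frac{\sqrt{231}}{77} \right)}}{12} + C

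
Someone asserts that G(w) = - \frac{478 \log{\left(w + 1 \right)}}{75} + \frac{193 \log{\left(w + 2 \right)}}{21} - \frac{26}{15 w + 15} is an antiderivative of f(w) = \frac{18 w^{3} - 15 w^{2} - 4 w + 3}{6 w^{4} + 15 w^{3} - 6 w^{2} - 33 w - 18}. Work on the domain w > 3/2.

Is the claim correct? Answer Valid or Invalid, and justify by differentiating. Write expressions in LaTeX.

Invalid: d/dw[G] - f = - \frac{64}{350 w - 525}, which is not 0.

d/dw[G] = \frac{1479 w^{2} + 522 w - 47}{525 w^{3} + 2100 w^{2} + 2625 w + 1050}
d/dw[G] - f(w) = - \frac{64}{350 w - 525} != 0.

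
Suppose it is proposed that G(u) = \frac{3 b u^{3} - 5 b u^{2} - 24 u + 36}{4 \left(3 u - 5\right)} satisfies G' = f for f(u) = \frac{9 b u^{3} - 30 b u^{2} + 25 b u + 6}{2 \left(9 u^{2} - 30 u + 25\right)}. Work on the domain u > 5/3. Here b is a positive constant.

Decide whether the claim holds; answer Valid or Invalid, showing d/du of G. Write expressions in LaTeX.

d/du[G] = \frac{9 b u^{3} - 30 b u^{2} + 25 b u + 6}{18 u^{2} - 60 u + 50}
This equals f(u) exactly, so the claim holds.

Valid - differentiating G returns exactly f.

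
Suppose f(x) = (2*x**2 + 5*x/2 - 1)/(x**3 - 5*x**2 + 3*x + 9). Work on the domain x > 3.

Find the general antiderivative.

Factor the denominator (2*(x - 3)**2*(x + 1)) and decompose: f = -3/(32*(x + 1)) + 67/(32*(x - 3)) + 49/(8*(x - 3)**2); each piece integrates to a log, atan, or power term.
Check: d/dx[67*log(x - 3)/32 - 3*log(x + 1)/32 - 49/(8*x - 24)] = (4*x**2 + 5*x - 2)/(2*x**3 - 10*x**2 + 6*x + 18), which equals f(x).

F(x) = 67*log(x - 3)/32 - 3*log(x + 1)/32 - 49/(8*x - 24) + C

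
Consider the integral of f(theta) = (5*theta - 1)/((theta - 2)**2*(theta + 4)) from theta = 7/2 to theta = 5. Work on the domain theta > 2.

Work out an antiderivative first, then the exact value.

Antiderivative: F(theta) = 7*log(theta - 2)/12 - 7*log(theta + 4)/12 - 3/(2*theta - 4); value = -7*log(9)/12 - 7*log(3/2)/12 + 1/2 + 7*log(3)/12 + 7*log(15/2)/12

The denominator factors as (theta - 2)**2*(theta + 4); partial fractions split f into directly integrable pieces: -7/(12*(theta + 4)) + 7/(12*(theta - 2)) + 3/(2*(theta - 2)**2).
F(theta) = 7*log(theta - 2)/12 - 7*log(theta + 4)/12 - 3/(2*theta - 4) is an antiderivative of f.
Check: d/dtheta[7*log(theta - 2)/12 - 7*log(theta + 4)/12 - 3/(2*theta - 4)] = (5*theta - 1)/(theta**3 - 12*theta + 16), which equals f(theta).
F(5) = -7*log(9)/12 - 1/2 + 7*log(3)/12; F(7/2) = -7*log(15/2)/12 - 1 + 7*log(3/2)/12.
Integral = F(5) - F(7/2) = -7*log(9)/12 - 7*log(3/2)/12 + 1/2 + 7*log(3)/12 + 7*log(15/2)/12.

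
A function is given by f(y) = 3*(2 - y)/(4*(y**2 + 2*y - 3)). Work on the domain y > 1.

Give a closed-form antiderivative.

An antiderivative is F(y) = 3*(log(y - 1) - 5*log(y + 3))/16.

Factor the denominator (4*(y - 1)*(y + 3)) and decompose: f = -15/(16*(y + 3)) + 3/(16*(y - 1)); each piece integrates to a log, atan, or power term.
Check: d/dy[3*(log(y - 1) - 5*log(y + 3))/16] = (6 - 3*y)/(4*y**2 + 8*y - 12), which equals f(y).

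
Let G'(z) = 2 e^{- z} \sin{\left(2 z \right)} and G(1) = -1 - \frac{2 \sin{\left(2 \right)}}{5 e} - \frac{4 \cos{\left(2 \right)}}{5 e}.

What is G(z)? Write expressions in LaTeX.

Recover the given G'(z) by differentiating a candidate G(z); any mismatch rules it out.
A general antiderivative is - \frac{2 e^{- z} \sin{\left(2 z \right)}}{5} - \frac{4 e^{- z} \cos{\left(2 z \right)}}{5} + C.
The condition gives C = -1 - \frac{2 \sin{\left(2 \right)}}{5 e} - \frac{4 \cos{\left(2 \right)}}{5 e} - (- \frac{2 \sin{\left(2 \right)}}{5 e} - \frac{4 \cos{\left(2 \right)}}{5 e}) = -1.
So G(z) = -1 - \frac{2 e^{- z} \sin{\left(2 z \right)}}{5} - \frac{4 e^{- z} \cos{\left(2 z \right)}}{5}.
Check: d/dz[-1 - \frac{2 e^{- z} \sin{\left(2 z \right)}}{5} - \frac{4 e^{- z} \cos{\left(2 z \right)}}{5}] = 2 e^{- z} \sin{\left(2 z \right)} = G'(z).

G(z) = -1 - \frac{2 e^{- z} \sin{\left(2 z \right)}}{5} - \frac{4 e^{- z} \cos{\left(2 z \right)}}{5}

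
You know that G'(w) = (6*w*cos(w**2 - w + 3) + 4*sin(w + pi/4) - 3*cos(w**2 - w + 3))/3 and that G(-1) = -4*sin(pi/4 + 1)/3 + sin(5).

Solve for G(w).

Whatever form G(w) takes, its d/dw must return the stated G'(w).
A general antiderivative is sin(w**2 - w + 3) - 4*cos(w + pi/4)/3 + C.
The condition gives C = -4*sin(pi/4 + 1)/3 + sin(5) - (-4*sin(pi/4 + 1)/3 + sin(5)) = 0.
So G(w) = sin(w**2 - w + 3) - 4*cos(w + pi/4)/3.
Check: d/dw[sin(w**2 - w + 3) - 4*cos(w + pi/4)/3] = 2*w*cos(w**2 - w + 3) + 4*sin(w + pi/4)/3 - cos(w**2 - w + 3), which equals G'(w).

G(w) = sin(w**2 - w + 3) - 4*cos(w + pi/4)/3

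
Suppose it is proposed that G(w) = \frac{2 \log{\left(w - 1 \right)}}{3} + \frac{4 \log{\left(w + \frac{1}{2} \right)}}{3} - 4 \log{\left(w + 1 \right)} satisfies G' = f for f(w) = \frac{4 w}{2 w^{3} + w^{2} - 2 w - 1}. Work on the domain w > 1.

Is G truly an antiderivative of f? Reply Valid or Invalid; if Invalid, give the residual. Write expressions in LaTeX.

d/dw[G] = \frac{- 4 w^{2} + 6 w + 2}{2 w^{3} + w^{2} - 2 w - 1}
d/dw[G] - f(w) = - \frac{2}{w + 1} != 0.

Invalid: d/dw[G] - f = - \frac{2}{w + 1}, which is not 0.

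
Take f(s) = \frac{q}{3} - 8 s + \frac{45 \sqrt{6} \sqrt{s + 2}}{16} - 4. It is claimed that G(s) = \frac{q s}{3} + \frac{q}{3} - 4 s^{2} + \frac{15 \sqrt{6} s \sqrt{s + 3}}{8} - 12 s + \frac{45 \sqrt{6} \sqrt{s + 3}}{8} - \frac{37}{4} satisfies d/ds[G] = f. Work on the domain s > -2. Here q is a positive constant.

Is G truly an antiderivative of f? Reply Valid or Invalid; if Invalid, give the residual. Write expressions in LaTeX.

d/ds[G] = \frac{16 q \sqrt{s + 3} - 384 s \sqrt{s + 3} + 135 \sqrt{6} s - 576 \sqrt{s + 3} + 405 \sqrt{6}}{48 \sqrt{s + 3}}
d/ds[G] - f(s) = - \frac{45 \sqrt{6} \sqrt{s + 2}}{16} + \frac{45 \sqrt{6} \sqrt{s + 3}}{16} - 8 != 0.

Invalid: d/ds[G] - f = - \frac{45 \sqrt{6} \sqrt{s + 2}}{16} + \frac{45 \sqrt{6} \sqrt{s + 3}}{16} - 8, which is not 0.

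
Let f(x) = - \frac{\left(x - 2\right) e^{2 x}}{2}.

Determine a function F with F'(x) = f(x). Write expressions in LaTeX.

An antiderivative is F(x) = - \frac{x e^{2 x}}{4} + \frac{5 e^{2 x}}{8}.

f has the shape u'v + uv' for u = \frac{5}{8} - \frac{x}{4} and v = e^{2 x} — it is the derivative of the product u*v.
Check: d/dx[- \frac{x e^{2 x}}{4} + \frac{5 e^{2 x}}{8}] = - \frac{x e^{2 x}}{2} + e^{2 x}, which equals f(x).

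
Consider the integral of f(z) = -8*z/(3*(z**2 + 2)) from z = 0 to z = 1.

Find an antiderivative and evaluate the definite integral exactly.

f matches the chain-rule pattern g'(h)*h' with inner function h(z) = 2*z**2 + 4; substituting u = h(z) collapses the integral.
F(z) = -4*log(z**2 + 2)/3 is an antiderivative of f.
Check: d/dz[-4*log(z**2 + 2)/3] = -8*z/(3*z**2 + 6), which equals f(z).
F(1) = -4*log(3)/3; F(0) = -4*log(2)/3.
Integral = F(1) - F(0) = -4*log(6)/3 + 4*log(4)/3.

Antiderivative: F(z) = -4*log(z**2 + 2)/3; value = -4*log(6)/3 + 4*log(4)/3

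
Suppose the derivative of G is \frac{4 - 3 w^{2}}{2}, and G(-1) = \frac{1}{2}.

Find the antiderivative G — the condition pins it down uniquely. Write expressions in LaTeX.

The proposed G(w) is checked by its d/dw: the result must match the given G'(w).
A general antiderivative is - \frac{w^{3}}{2} + 2 w + C.
The condition gives C = \frac{1}{2} - (- \frac{3}{2}) = 2.
So G(w) = - \frac{w^{3}}{2} + 2 w + 2.
Check: d/dw[- \frac{w^{3}}{2} + 2 w + 2] = 2 - \frac{3 w^{2}}{2}, which equals G'(w).

G(w) = - \frac{w^{3}}{2} + 2 w + 2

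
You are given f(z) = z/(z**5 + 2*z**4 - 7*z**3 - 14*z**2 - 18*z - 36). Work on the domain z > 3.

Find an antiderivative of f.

Factor the denominator ((z - 3)*(z + 2)*(z + 3)*(z**2 + 2)) and decompose: f = -(z + 1)/(33*(z**2 + 2)) - 1/(22*(z + 3)) + 1/(15*(z + 2)) + 1/(110*(z - 3)); each piece integrates to a log, atan, or power term.
Check: d/dz[log(z - 3)/110 + log(z + 2)/15 - log(z + 3)/22 - log(z**2 + 2)/66 - sqrt(2)*atan(sqrt(2)*z/2)/66] = z/(z**5 + 2*z**4 - 7*z**3 - 14*z**2 - 18*z - 36) = f(z).

An antiderivative is F(z) = log(z - 3)/110 + log(z + 2)/15 - log(z + 3)/22 - log(z**2 + 2)/66 - sqrt(2)*atan(sqrt(2)*z/2)/66.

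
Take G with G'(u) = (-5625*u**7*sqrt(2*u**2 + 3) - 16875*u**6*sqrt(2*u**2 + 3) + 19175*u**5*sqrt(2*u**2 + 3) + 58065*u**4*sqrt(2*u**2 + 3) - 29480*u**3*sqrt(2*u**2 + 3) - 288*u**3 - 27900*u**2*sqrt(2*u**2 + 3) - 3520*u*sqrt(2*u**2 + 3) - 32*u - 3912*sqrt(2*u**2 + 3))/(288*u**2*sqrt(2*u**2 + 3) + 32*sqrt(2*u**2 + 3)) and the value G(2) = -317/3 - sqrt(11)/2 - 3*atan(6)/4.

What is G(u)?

Differentiate the proposed G(u) back; it has to land on the given G'(u).
A general antiderivative is -sqrt(2*u**2 + 3)/2 + 5*(-5*u**2/4 - 3*u/2 + 4)**3/3 - 3*atan(3*u)/4 + C.
The condition gives C = -317/3 - sqrt(11)/2 - 3*atan(6)/4 - (-320/3 - sqrt(11)/2 - 3*atan(6)/4) = 1.
So G(u) = -625*u**6/192 - 375*u**5/32 + 275*u**4/16 + 555*u**3/8 - 55*u**2 - 120*u - sqrt(2*u**2 + 3)/2 - 3*atan(3*u)/4 + 323/3.
Check: d/du[-625*u**6/192 - 375*u**5/32 + 275*u**4/16 + 555*u**3/8 - 55*u**2 - 120*u - sqrt(2*u**2 + 3)/2 - 3*atan(3*u)/4 + 323/3] = (-5625*u**7*sqrt(2*u**2 + 3) - 16875*u**6*sqrt(2*u**2 + 3) + 19175*u**5*sqrt(2*u**2 + 3) + 58065*u**4*sqrt(2*u**2 + 3) - 29480*u**3*sqrt(2*u**2 + 3) - 288*u**3 - 27900*u**2*sqrt(2*u**2 + 3) - 3520*u*sqrt(2*u**2 + 3) - 32*u - 3912*sqrt(2*u**2 + 3))/(288*u**2*sqrt(2*u**2 + 3) + 32*sqrt(2*u**2 + 3)) = G'(u).

G(u) = -625*u**6/192 - 375*u**5/32 + 275*u**4/16 + 555*u**3/8 - 55*u**2 - 120*u - sqrt(2*u**2 + 3)/2 - 3*atan(3*u)/4 + 323/3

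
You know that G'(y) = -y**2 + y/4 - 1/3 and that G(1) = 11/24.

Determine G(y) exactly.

G(y) = -y**3/3 + y**2/8 - y/3 + 1

The integrand splits into summands that can be handled one at a time.
A general antiderivative is -y**3/3 + y**2/8 - y/3 + C.
The condition gives C = 11/24 - (-13/24) = 1.
So G(y) = -y**3/3 + y**2/8 - y/3 + 1.
Check: d/dy[-y**3/3 + y**2/8 - y/3 + 1] = -y**2 + y/4 - 1/3 = G'(y).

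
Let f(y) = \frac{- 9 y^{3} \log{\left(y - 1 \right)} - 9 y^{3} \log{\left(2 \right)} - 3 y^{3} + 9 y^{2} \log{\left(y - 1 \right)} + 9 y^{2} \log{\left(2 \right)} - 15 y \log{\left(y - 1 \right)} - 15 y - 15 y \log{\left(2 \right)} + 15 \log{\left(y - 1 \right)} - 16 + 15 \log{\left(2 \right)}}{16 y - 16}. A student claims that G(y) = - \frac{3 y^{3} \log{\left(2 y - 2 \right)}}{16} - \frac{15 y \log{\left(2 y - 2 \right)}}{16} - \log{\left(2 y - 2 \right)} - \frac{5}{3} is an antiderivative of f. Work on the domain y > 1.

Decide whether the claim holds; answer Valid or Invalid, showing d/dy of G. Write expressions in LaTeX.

Valid: G'(y) = f(y).

d/dy[G] = \frac{- 9 y^{3} \log{\left(y - 1 \right)} - 9 y^{3} \log{\left(2 \right)} - 3 y^{3} + 9 y^{2} \log{\left(y - 1 \right)} + 9 y^{2} \log{\left(2 \right)} - 15 y \log{\left(y - 1 \right)} - 15 y - 15 y \log{\left(2 \right)} + 15 \log{\left(y - 1 \right)} - 16 + 15 \log{\left(2 \right)}}{16 y - 16}
This equals f(y) exactly, so the claim holds.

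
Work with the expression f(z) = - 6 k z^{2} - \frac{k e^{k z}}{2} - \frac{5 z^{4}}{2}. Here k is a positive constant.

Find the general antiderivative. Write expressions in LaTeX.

The integrand splits into summands that can be handled one at a time.
Check: d/dz[- 2 k z^{3} - \frac{z^{5}}{2} - \frac{e^{k z}}{2}] = - 6 k z^{2} - \frac{k e^{k z}}{2} - \frac{5 z^{4}}{2} = f(z).

F(z) = - 2 k z^{3} - \frac{z^{5}}{2} - \frac{e^{k z}}{2} + C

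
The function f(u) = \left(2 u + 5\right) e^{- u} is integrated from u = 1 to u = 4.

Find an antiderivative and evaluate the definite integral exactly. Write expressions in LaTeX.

Recognize the product-rule pattern: f = v'r + vr' with v = - 2 u - 7, r = e^{- u}, so integration by parts undoes it.
F(u) = - \left(2 u + 7\right) e^{- u} is an antiderivative of f.
Check: d/du[- \left(2 u + 7\right) e^{- u}] = \left(2 u + 5\right) e^{- u} = f(u).
F(4) = - \frac{15}{e^{4}}; F(1) = - \frac{9}{e}.
Integral = F(4) - F(1) = - \frac{15}{e^{4}} + \frac{9}{e}.

Antiderivative: F(u) = - \left(2 u + 7\right) e^{- u}; value = - \frac{15}{e^{4}} + \frac{9}{e}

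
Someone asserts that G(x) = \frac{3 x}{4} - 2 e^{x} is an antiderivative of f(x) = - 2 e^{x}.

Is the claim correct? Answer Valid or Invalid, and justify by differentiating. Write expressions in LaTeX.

d/dx[G] = \frac{3}{4} - 2 e^{x}
d/dx[G] - f(x) = \frac{3}{4} != 0.

Invalid: d/dx[G] - f = \frac{3}{4}, which is not 0.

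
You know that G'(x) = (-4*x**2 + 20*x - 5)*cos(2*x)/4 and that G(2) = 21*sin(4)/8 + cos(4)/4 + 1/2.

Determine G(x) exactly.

G(x) = -(4*x**2*sin(2*x) - 20*x*sin(2*x) + 4*x*cos(2*x) + 3*sin(2*x) - 10*cos(2*x) - 4)/8

Since d/dx undoes antidifferentiation here, G(x) must give back the stated G'(x).
A general antiderivative is -x**2*sin(2*x)/2 + 5*x*sin(2*x)/2 - x*cos(2*x)/2 - 3*sin(2*x)/8 + 5*cos(2*x)/4 + C.
The condition gives C = 21*sin(4)/8 + cos(4)/4 + 1/2 - (21*sin(4)/8 + cos(4)/4) = 1/2.
So G(x) = -(4*x**2*sin(2*x) - 20*x*sin(2*x) + 4*x*cos(2*x) + 3*sin(2*x) - 10*cos(2*x) - 4)/8.
Check: d/dx[-(4*x**2*sin(2*x) - 20*x*sin(2*x) + 4*x*cos(2*x) + 3*sin(2*x) - 10*cos(2*x) - 4)/8] = -x**2*cos(2*x) + 5*x*cos(2*x) - 5*cos(2*x)/4, which equals G'(x).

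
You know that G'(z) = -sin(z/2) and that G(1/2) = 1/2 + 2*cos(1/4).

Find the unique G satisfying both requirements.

Check a candidate G(z) by differentiating: d/dz[G] must match the given G'(z).
A general antiderivative is 2*cos(z/2) + C.
The condition gives C = 1/2 + 2*cos(1/4) - (2*cos(1/4)) = 1/2.
So G(z) = (4*cos(z/2) + 1)/2.
Check: d/dz[(4*cos(z/2) + 1)/2] = -sin(z/2) = G'(z).

G(z) = (4*cos(z/2) + 1)/2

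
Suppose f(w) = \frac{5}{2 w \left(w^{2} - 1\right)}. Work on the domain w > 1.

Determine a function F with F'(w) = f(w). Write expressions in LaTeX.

Factor the denominator (2 w \left(w - 1\right) \left(w + 1\right)) and decompose: f = \frac{5}{4 \left(w + 1\right)} + \frac{5}{4 \left(w - 1\right)} - \frac{5}{2 w}; each piece integrates to a log, atan, or power term.
Check: d/dw[- \frac{5 \log{\left(w \right)}}{2} + \frac{5 \log{\left(w^{2} - 1 \right)}}{4}] = \frac{5}{2 w^{3} - 2 w}, which equals f(w).

An antiderivative is F(w) = - \frac{5 \log{\left(w \right)}}{2} + \frac{5 \log{\left(w^{2} - 1 \right)}}{4}.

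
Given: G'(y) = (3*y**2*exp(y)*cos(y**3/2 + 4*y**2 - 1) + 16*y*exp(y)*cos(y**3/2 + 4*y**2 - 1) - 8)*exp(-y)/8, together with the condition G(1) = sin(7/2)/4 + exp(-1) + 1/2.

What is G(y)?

G(y) = (exp(y)*sin(y**3/2 + 4*y**2 - 1) + 2*exp(y) + 4)*exp(-y)/4

Differentiate the proposed G(y) back; it has to land on the given G'(y).
A general antiderivative is sin(y**3/2 + 4*y**2 - 1)/4 + exp(-y) + C.
The condition gives C = sin(7/2)/4 + exp(-1) + 1/2 - (sin(7/2)/4 + exp(-1)) = 1/2.
So G(y) = (exp(y)*sin(y**3/2 + 4*y**2 - 1) + 2*exp(y) + 4)*exp(-y)/4.
Check: d/dy[(exp(y)*sin(y**3/2 + 4*y**2 - 1) + 2*exp(y) + 4)*exp(-y)/4] = (3*y**2*exp(y)*cos(y**3/2 + 4*y**2 - 1) + 16*y*exp(y)*cos(y**3/2 + 4*y**2 - 1) - 8)*exp(-y)/8 = G'(y).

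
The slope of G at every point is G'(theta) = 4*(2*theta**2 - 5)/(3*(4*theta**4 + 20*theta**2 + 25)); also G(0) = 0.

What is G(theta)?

G(theta) = -2*theta/(3*theta**2 + 15/2)

G'(theta) has the shape u'v + uv' for u = -2*theta/3 and v = 1/(theta**2 + 5/2) — it is the derivative of the product u*v.
A general antiderivative is -2*theta/(3*(theta**2 + 5/2)) + C.
The condition gives C = 0 - (0) = 0.
So G(theta) = -2*theta/(3*theta**2 + 15/2).
Check: d/dtheta[-2*theta/(3*theta**2 + 15/2)] = (8*theta**2 - 20)/(12*theta**4 + 60*theta**2 + 75), which equals G'(theta).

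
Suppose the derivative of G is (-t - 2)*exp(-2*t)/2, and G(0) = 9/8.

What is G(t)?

G'(t) has the shape u'v + uv' for u = t/4 + 5/8 and v = exp(-2*t) — it is the derivative of the product u*v.
A general antiderivative is (2*t + 5)*exp(-2*t)/8 + C.
The condition gives C = 9/8 - (5/8) = 1/2.
So G(t) = (2*t + 5)*exp(-2*t)/8 + 1/2.
Check: d/dt[(2*t + 5)*exp(-2*t)/8 + 1/2] = (-t - 2)*exp(-2*t)/2 = G'(t).

G(t) = (2*t + 5)*exp(-2*t)/8 + 1/2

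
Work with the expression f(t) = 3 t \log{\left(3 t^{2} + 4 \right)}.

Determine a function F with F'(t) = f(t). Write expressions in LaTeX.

Whatever form F(t) takes, F'(t) = f(t) is non-negotiable.
Check: d/dt[\frac{3 t^{2} \log{\left(3 t^{2} + 4 \right)} - 3 t^{2} + 4 \log{\left(3 t^{2} + 4 \right)}}{2}] = 3 t \log{\left(3 t^{2} + 4 \right)} = f(t).

An antiderivative is F(t) = \frac{3 t^{2} \log{\left(3 t^{2} + 4 \right)} - 3 t^{2} + 4 \log{\left(3 t^{2} + 4 \right)}}{2}.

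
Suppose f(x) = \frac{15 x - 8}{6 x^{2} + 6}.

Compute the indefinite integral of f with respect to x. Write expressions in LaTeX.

F(x) = \frac{5 \log{\left(x^{2} + 1 \right)}}{4} - \frac{4 \operatorname{atan}{\left(x \right)}}{3} + C

Whatever form F(x) takes, F'(x) = f(x) is non-negotiable.
Check: d/dx[\frac{5 \log{\left(x^{2} + 1 \right)}}{4} - \frac{4 \operatorname{atan}{\left(x \right)}}{3}] = \frac{15 x - 8}{6 x^{2} + 6} = f(x).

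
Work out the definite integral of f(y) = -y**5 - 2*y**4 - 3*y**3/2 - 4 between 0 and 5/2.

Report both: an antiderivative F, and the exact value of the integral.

Integrate term by term and add the pieces.
F(y) = -y**6/6 - 2*y**5/5 - 3*y**4/8 - 4*y is an antiderivative of f.
Check: d/dy[-y**6/6 - 2*y**5/5 - 3*y**4/8 - 4*y] = -y**5 - 2*y**4 - 3*y**3/2 - 4 = f(y).
F(5/2) = -20045/192; F(0) = 0.
Integral = F(5/2) - F(0) = -20045/192.

Antiderivative: F(y) = -y**6/6 - 2*y**5/5 - 3*y**4/8 - 4*y; value = -20045/192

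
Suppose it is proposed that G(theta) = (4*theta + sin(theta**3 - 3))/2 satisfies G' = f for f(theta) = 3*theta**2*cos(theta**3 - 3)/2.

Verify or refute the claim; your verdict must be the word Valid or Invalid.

Invalid: d/dtheta[G] - f = 2, which is not 0.

d/dtheta[G] = 3*theta**2*cos(theta**3 - 3)/2 + 2
d/dtheta[G] - f(theta) = 2 != 0.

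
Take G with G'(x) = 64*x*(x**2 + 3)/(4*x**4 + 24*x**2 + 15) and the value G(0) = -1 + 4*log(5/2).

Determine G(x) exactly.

G(x) = 4*log(2*x**4/3 + 4*x**2 + 5/2) - 1

G'(x) matches the chain-rule pattern g'(h)*h' with inner function h(x) = 2*x**4/3 + 4*x**2 + 5/2; substituting u = h(x) collapses the integral.
A general antiderivative is 4*log(2*x**4/3 + 4*x**2 + 5/2) + C.
The condition gives C = -1 + 4*log(5/2) - (4*log(5/2)) = -1.
So G(x) = 4*log(2*x**4/3 + 4*x**2 + 5/2) - 1.
Check: d/dx[4*log(2*x**4/3 + 4*x**2 + 5/2) - 1] = (64*x**3 + 192*x)/(4*x**4 + 24*x**2 + 15), which equals G'(x).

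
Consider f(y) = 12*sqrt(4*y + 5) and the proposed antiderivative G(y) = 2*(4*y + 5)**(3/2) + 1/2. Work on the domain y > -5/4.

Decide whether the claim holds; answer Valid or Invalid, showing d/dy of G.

Valid - the claim checks out under differentiation.

d/dy[G] = 12*sqrt(4*y + 5)
This equals f(y) exactly, so the claim holds.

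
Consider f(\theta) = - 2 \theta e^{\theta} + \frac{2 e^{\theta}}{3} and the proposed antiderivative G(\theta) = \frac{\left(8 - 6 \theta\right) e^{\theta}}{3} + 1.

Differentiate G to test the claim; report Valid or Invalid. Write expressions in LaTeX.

d/d\theta[G] = - 2 \theta e^{\theta} + \frac{2 e^{\theta}}{3}
This equals f(\theta) exactly, so the claim holds.

Valid - the claim checks out under differentiation.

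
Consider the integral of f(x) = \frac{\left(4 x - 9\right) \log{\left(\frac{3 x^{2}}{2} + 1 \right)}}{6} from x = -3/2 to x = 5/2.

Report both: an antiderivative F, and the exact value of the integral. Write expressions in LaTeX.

Antiderivative: F(x) = \frac{x^{2} \log{\left(\frac{3 x^{2}}{2} + 1 \right)}}{3} - \frac{x^{2}}{3} - \frac{3 x \log{\left(\frac{3 x^{2}}{2} + 1 \right)}}{2} + 3 x + \frac{2 \log{\left(x^{2} + \frac{2}{3} \right)}}{9} - \sqrt{6} \operatorname{atan}{\left(\frac{\sqrt{6} x}{2} \right)}; value = - 3 \log{\left(\frac{35}{8} \right)} - \frac{5 \log{\left(\frac{83}{8} \right)}}{3} - \sqrt{6} \operatorname{atan}{\left(\frac{5 \sqrt{6}}{4} \right)} - \sqrt{6} \operatorname{atan}{\left(\frac{3 \sqrt{6}}{4} \right)} - \frac{2 \log{\left(\frac{35}{12} \right)}}{9} + \frac{2 \log{\left(\frac{83}{12} \right)}}{9} + \frac{32}{3}

A first test for any F(x): its x-derivative must equal f(x) identically.
F(x) = \frac{x^{2} \log{\left(\frac{3 x^{2}}{2} + 1 \right)}}{3} - \frac{x^{2}}{3} - \frac{3 x \log{\left(\frac{3 x^{2}}{2} + 1 \right)}}{2} + 3 x + \frac{2 \log{\left(x^{2} + \frac{2}{3} \right)}}{9} - \sqrt{6} \operatorname{atan}{\left(\frac{\sqrt{6} x}{2} \right)} is an antiderivative of f.
Check: d/dx[\frac{x^{2} \log{\left(\frac{3 x^{2}}{2} + 1 \right)}}{3} - \frac{x^{2}}{3} - \frac{3 x \log{\left(\frac{3 x^{2}}{2} + 1 \right)}}{2} + 3 x + \frac{2 \log{\left(x^{2} + \frac{2}{3} \right)}}{9} - \sqrt{6} \operatorname{atan}{\left(\frac{\sqrt{6} x}{2} \right)}] = \frac{2 x \log{\left(\frac{3 x^{2}}{2} + 1 \right)}}{3} - \frac{3 \log{\left(\frac{3 x^{2}}{2} + 1 \right)}}{2}, which equals f(x).
F(5/2) = - \frac{5 \log{\left(\frac{83}{8} \right)}}{3} - \sqrt{6} \operatorname{atan}{\left(\frac{5 \sqrt{6}}{4} \right)} + \frac{2 \log{\left(\frac{83}{12} \right)}}{9} + \frac{65}{12}; F(-3/2) = - \frac{21}{4} + \frac{2 \log{\left(\frac{35}{12} \right)}}{9} + \sqrt{6} \operatorname{atan}{\left(\frac{3 \sqrt{6}}{4} \right)} + 3 \log{\left(\frac{35}{8} \right)}.
Integral = F(5/2) - F(-3/2) = - 3 \log{\left(\frac{35}{8} \right)} - \frac{5 \log{\left(\frac{83}{8} \right)}}{3} - \sqrt{6} \operatorname{atan}{\left(\frac{5 \sqrt{6}}{4} \right)} - \sqrt{6} \operatorname{atan}{\left(\frac{3 \sqrt{6}}{4} \right)} - \frac{2 \log{\left(\frac{35}{12} \right)}}{9} + \frac{2 \log{\left(\frac{83}{12} \right)}}{9} + \frac{32}{3}.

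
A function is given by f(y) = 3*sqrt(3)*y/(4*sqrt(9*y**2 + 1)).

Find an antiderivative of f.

An antiderivative is F(y) = sqrt(3)*sqrt(9*y**2 + 1)/12.

f matches the chain-rule pattern g'(h)*h' with inner function h(y) = 3*y**2 + 1/3; substituting u = h(y) collapses the integral.
Check: d/dy[sqrt(3)*sqrt(9*y**2 + 1)/12] = 3*sqrt(3)*y/(4*sqrt(9*y**2 + 1)) = f(y).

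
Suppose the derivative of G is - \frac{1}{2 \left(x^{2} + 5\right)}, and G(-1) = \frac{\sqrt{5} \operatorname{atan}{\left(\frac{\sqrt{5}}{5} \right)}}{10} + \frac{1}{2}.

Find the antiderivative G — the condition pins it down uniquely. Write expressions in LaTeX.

G(x) = - \frac{\sqrt{5} \operatorname{atan}{\left(\frac{\sqrt{5} x}{5} \right)}}{10} + \frac{1}{2}

A first test for any G(x): its x-derivative must equal the given G'(x).
A general antiderivative is - \frac{\sqrt{5} \operatorname{atan}{\left(\frac{\sqrt{5} x}{5} \right)}}{10} + C.
The condition gives C = \frac{\sqrt{5} \operatorname{atan}{\left(\frac{\sqrt{5}}{5} \right)}}{10} + \frac{1}{2} - (\frac{\sqrt{5} \operatorname{atan}{\left(\frac{\sqrt{5}}{5} \right)}}{10}) = \frac{1}{2}.
So G(x) = - \frac{\sqrt{5} \operatorname{atan}{\left(\frac{\sqrt{5} x}{5} \right)}}{10} + \frac{1}{2}.
Check: d/dx[- \frac{\sqrt{5} \operatorname{atan}{\left(\frac{\sqrt{5} x}{5} \right)}}{10} + \frac{1}{2}] = - \frac{1}{2 x^{2} + 10}, which equals G'(x).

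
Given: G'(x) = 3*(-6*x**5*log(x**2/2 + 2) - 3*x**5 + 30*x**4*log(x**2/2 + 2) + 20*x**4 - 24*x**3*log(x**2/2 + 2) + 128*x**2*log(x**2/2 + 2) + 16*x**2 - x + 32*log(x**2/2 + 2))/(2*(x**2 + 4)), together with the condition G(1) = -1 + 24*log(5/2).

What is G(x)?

Recognize the product-rule pattern: G'(x) = u'v + uv' with u = -9*x**4/4 + 15*x**3 + 12*x - 3/4, v = log(x**2/2 + 2), so integration by parts undoes it.
A general antiderivative is -3*(3*x**4/4 - 5*x**3 - 4*x + 1/4)*log(x**2/2 + 2) + C.
The condition gives C = -1 + 24*log(5/2) - (24*log(5/2)) = -1.
So G(x) = (-3*(3*x**4 - 20*x**3 - 16*x + 1)*log(x**2/2 + 2) - 4)/4.
Check: d/dx[(-3*(3*x**4 - 20*x**3 - 16*x + 1)*log(x**2/2 + 2) - 4)/4] = (-18*x**5*log(x**2/2 + 2) - 9*x**5 + 90*x**4*log(x**2/2 + 2) + 60*x**4 - 72*x**3*log(x**2/2 + 2) + 384*x**2*log(x**2/2 + 2) + 48*x**2 - 3*x + 96*log(x**2/2 + 2))/(2*x**2 + 8), which equals G'(x).

G(x) = (-3*(3*x**4 - 20*x**3 - 16*x + 1)*log(x**2/2 + 2) - 4)/4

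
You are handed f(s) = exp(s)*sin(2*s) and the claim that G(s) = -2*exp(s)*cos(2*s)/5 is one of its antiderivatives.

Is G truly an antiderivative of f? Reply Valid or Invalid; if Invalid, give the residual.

Invalid: d/ds[G] - f = -exp(s)*sin(2*s)/5 - 2*exp(s)*cos(2*s)/5, which is not 0.

d/ds[G] = 4*exp(s)*sin(2*s)/5 - 2*exp(s)*cos(2*s)/5
d/ds[G] - f(s) = -exp(s)*sin(2*s)/5 - 2*exp(s)*cos(2*s)/5 != 0.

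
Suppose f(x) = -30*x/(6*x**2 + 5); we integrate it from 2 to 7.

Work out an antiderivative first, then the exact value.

f matches the chain-rule pattern g'(h)*h' with inner function h(x) = 2*x**2 + 5/3; substituting u = h(x) collapses the integral.
F(x) = -5*log(2*x**2 + 5/3)/2 is an antiderivative of f.
Check: d/dx[-5*log(2*x**2 + 5/3)/2] = -30*x/(6*x**2 + 5) = f(x).
F(7) = -5*log(299/3)/2; F(2) = -5*log(29/3)/2.
Integral = F(7) - F(2) = -5*log(299/3)/2 + 5*log(29/3)/2.

Antiderivative: F(x) = -5*log(2*x**2 + 5/3)/2; value = -5*log(299/3)/2 + 5*log(29/3)/2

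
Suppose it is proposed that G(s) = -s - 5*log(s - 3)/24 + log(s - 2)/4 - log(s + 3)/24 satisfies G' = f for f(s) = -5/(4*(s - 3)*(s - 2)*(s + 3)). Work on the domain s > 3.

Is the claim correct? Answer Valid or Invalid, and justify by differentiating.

Invalid: d/ds[G] - f = -1, which is not 0.

d/ds[G] = (-4*s**3 + 8*s**2 + 36*s - 77)/(4*s**3 - 8*s**2 - 36*s + 72)
d/ds[G] - f(s) = -1 != 0.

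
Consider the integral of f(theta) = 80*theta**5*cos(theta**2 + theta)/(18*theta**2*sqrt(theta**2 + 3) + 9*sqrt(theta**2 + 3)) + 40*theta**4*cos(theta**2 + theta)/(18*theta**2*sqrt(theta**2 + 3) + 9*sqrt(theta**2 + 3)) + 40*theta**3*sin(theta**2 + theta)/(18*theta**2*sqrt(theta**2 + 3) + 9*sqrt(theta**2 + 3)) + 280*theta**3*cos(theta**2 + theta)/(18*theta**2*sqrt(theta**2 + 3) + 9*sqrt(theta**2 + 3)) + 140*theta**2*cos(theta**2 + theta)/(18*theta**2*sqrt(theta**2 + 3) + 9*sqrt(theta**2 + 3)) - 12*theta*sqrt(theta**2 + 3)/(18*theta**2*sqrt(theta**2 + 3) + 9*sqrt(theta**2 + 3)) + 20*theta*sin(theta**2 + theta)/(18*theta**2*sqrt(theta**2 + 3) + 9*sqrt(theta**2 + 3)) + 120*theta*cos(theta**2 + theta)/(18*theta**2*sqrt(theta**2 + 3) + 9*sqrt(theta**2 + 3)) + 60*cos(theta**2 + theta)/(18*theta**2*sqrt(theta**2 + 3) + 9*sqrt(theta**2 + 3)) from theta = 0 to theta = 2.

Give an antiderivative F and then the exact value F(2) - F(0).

Antiderivative: F(theta) = -(-20*sqrt(theta**2 + 3)*sin(theta**2 + theta) + 3*log(2*theta**2 + 1))/9; value = 20*sqrt(7)*sin(6)/9 - log(9)/3

The integrand splits into summands that can be handled one at a time.
F(theta) = -(-20*sqrt(theta**2 + 3)*sin(theta**2 + theta) + 3*log(2*theta**2 + 1))/9 is an antiderivative of f.
Check: d/dtheta[-(-20*sqrt(theta**2 + 3)*sin(theta**2 + theta) + 3*log(2*theta**2 + 1))/9] = (80*theta**5*cos(theta**2 + theta) + 40*theta**4*cos(theta**2 + theta) + 40*theta**3*sin(theta**2 + theta) + 280*theta**3*cos(theta**2 + theta) + 140*theta**2*cos(theta**2 + theta) - 12*theta*sqrt(theta**2 + 3) + 20*theta*sin(theta**2 + theta) + 120*theta*cos(theta**2 + theta) + 60*cos(theta**2 + theta))/(18*theta**2*sqrt(theta**2 + 3) + 9*sqrt(theta**2 + 3)), which equals f(theta).
F(2) = 20*sqrt(7)*sin(6)/9 - log(9)/3; F(0) = 0.
Integral = F(2) - F(0) = 20*sqrt(7)*sin(6)/9 - log(9)/3.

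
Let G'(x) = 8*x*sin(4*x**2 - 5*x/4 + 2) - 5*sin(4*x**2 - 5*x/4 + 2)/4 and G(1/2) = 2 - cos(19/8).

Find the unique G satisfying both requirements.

G'(x) matches the chain-rule pattern g'(h)*h' with inner function h(x) = 4*x**2 - 5*x/4 + 2; substituting u = h(x) collapses the integral.
A general antiderivative is -cos(4*x**2 - 5*x/4 + 2) + C.
The condition gives C = 2 - cos(19/8) - (-cos(19/8)) = 2.
So G(x) = 2 - cos(4*x**2 - 5*x/4 + 2).
Check: d/dx[2 - cos(4*x**2 - 5*x/4 + 2)] = 8*x*sin(4*x**2 - 5*x/4 + 2) - 5*sin(4*x**2 - 5*x/4 + 2)/4 = G'(x).

G(x) = 2 - cos(4*x**2 - 5*x/4 + 2)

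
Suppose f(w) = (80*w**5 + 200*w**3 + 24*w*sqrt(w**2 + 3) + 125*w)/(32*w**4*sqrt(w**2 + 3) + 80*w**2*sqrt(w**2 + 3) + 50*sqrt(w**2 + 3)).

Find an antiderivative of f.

Differentiate the proposed F(w) back; it has to land on f(w) exactly.
Check: d/dw[5*sqrt(w**2 + 3)/2 - 3/(4*(2*w**2 + 5/2))] = (80*w**5 + 200*w**3 + 24*w*sqrt(w**2 + 3) + 125*w)/(32*w**4*sqrt(w**2 + 3) + 80*w**2*sqrt(w**2 + 3) + 50*sqrt(w**2 + 3)) = f(w).

An antiderivative is F(w) = 5*sqrt(w**2 + 3)/2 - 3/(4*(2*w**2 + 5/2)).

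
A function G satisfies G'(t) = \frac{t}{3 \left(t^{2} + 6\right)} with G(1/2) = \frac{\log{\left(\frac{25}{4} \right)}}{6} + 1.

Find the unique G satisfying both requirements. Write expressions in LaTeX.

G(t) = \frac{\log{\left(t^{2} + 6 \right)}}{6} + 1

G'(t) matches the chain-rule pattern g'(h)*h' with inner function h(t) = t^{2} + 6; substituting u = h(t) collapses the integral.
A general antiderivative is \frac{\log{\left(t^{2} + 6 \right)}}{6} + C.
The condition gives C = \frac{\log{\left(\frac{25}{4} \right)}}{6} + 1 - (\frac{\log{\left(\frac{25}{4} \right)}}{6}) = 1.
So G(t) = \frac{\log{\left(t^{2} + 6 \right)}}{6} + 1.
Check: d/dt[\frac{\log{\left(t^{2} + 6 \right)}}{6} + 1] = \frac{t}{3 t^{2} + 18}, which equals G'(t).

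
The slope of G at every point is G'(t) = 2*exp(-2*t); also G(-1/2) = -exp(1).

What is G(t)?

Check a candidate G(t) by differentiating: d/dt[G] must match the given G'(t).
A general antiderivative is -exp(-2*t) + C.
The condition gives C = -exp(1) - (-exp(1)) = 0.
So G(t) = -exp(-2*t).
Check: d/dt[-exp(-2*t)] = 2*exp(-2*t) = G'(t).

G(t) = -exp(-2*t)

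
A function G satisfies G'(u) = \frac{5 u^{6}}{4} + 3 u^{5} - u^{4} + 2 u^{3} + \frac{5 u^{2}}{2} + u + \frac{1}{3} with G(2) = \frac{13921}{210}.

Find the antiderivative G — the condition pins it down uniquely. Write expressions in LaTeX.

G(u) = \frac{5 u^{7}}{28} + \frac{u^{6}}{2} - \frac{u^{5}}{5} + \frac{u^{4}}{2} + \frac{5 u^{3}}{6} + \frac{u^{2}}{2} + \frac{u}{3} + \frac{1}{2}

Integrate term by term and add the pieces.
A general antiderivative is \frac{5 u^{7}}{28} + \frac{u^{6}}{2} - \frac{u^{5}}{5} + \frac{u^{4}}{2} + \frac{5 u^{3}}{6} + \frac{u^{2}}{2} + \frac{u}{3} + C.
The condition gives C = \frac{13921}{210} - (\frac{6908}{105}) = \frac{1}{2}.
So G(u) = \frac{5 u^{7}}{28} + \frac{u^{6}}{2} - \frac{u^{5}}{5} + \frac{u^{4}}{2} + \frac{5 u^{3}}{6} + \frac{u^{2}}{2} + \frac{u}{3} + \frac{1}{2}.
Check: d/du[\frac{5 u^{7}}{28} + \frac{u^{6}}{2} - \frac{u^{5}}{5} + \frac{u^{4}}{2} + \frac{5 u^{3}}{6} + \frac{u^{2}}{2} + \frac{u}{3} + \frac{1}{2}] = \frac{5 u^{6}}{4} + 3 u^{5} - u^{4} + 2 u^{3} + \frac{5 u^{2}}{2} + u + \frac{1}{3} = G'(u).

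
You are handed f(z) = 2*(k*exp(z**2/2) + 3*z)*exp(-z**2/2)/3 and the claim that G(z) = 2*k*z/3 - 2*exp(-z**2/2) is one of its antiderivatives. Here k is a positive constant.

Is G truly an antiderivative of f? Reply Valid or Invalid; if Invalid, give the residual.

Valid. The derivative of G reproduces f.

d/dz[G] = (2*k*exp(z**2/2) + 6*z)*exp(-z**2/2)/3
This equals f(z) exactly, so the claim holds.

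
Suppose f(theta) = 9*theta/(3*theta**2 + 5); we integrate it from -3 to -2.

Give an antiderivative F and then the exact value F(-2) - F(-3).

f matches the chain-rule pattern g'(h)*h' with inner function h(theta) = 3*theta**2 + 5; substituting u = h(theta) collapses the integral.
F(theta) = 3*log(3*theta**2 + 5)/2 is an antiderivative of f.
Check: d/dtheta[3*log(3*theta**2 + 5)/2] = 9*theta/(3*theta**2 + 5) = f(theta).
F(-2) = 3*log(17)/2; F(-3) = 3*log(32)/2.
Integral = F(-2) - F(-3) = -3*log(32)/2 + 3*log(17)/2.

Antiderivative: F(theta) = 3*log(3*theta**2 + 5)/2; value = -3*log(32)/2 + 3*log(17)/2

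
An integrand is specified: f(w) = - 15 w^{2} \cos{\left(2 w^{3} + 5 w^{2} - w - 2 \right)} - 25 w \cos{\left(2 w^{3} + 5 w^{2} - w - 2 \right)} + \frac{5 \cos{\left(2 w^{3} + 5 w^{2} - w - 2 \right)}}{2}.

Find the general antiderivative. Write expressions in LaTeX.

F(w) = - \frac{5 \sin{\left(2 w^{3} + 5 w^{2} - w - 2 \right)}}{2} + C

f matches the chain-rule pattern g'(h)*h' with inner function h(w) = 2 w^{3} + 5 w^{2} - w - 2; substituting u = h(w) collapses the integral.
Check: d/dw[- \frac{5 \sin{\left(2 w^{3} + 5 w^{2} - w - 2 \right)}}{2}] = - 15 w^{2} \cos{\left(2 w^{3} + 5 w^{2} - w - 2 \right)} - 25 w \cos{\left(2 w^{3} + 5 w^{2} - w - 2 \right)} + \frac{5 \cos{\left(2 w^{3} + 5 w^{2} - w - 2 \right)}}{2} = f(w).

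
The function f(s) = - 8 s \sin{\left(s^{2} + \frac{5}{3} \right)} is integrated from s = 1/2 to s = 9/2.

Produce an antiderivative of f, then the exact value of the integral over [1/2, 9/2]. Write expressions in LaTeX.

The substitution u = s^{2} + \frac{5}{3} works: f is exactly (dF/du)*(du/ds) for that inner function.
F(s) = 4 \cos{\left(s^{2} + \frac{5}{3} \right)} is an antiderivative of f.
Check: d/ds[4 \cos{\left(s^{2} + \frac{5}{3} \right)}] = - 8 s \sin{\left(s^{2} + \frac{5}{3} \right)} = f(s).
F(9/2) = 4 \cos{\left(\frac{263}{12} \right)}; F(1/2) = 4 \cos{\left(\frac{23}{12} \right)}.
Integral = F(9/2) - F(1/2) = 4 \cos{\left(\frac{263}{12} \right)} - 4 \cos{\left(\frac{23}{12} \right)}.

Antiderivative: F(s) = 4 \cos{\left(s^{2} + \frac{5}{3} \right)}; value = 4 \cos{\left(\frac{263}{12} \right)} - 4 \cos{\left(\frac{23}{12} \right)}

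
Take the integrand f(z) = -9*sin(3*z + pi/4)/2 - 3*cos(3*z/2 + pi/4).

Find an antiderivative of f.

An antiderivative is F(z) = -2*sin(3*z/2 + pi/4) + 3*cos(3*z + pi/4)/2.

Integrate term by term and add the pieces.
Check: d/dz[-2*sin(3*z/2 + pi/4) + 3*cos(3*z + pi/4)/2] = -9*sin(3*z + pi/4)/2 - 3*cos(3*z/2 + pi/4) = f(z).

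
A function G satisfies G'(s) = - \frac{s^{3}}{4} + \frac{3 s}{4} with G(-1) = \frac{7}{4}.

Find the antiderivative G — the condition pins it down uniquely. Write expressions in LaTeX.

The substitution u = \frac{s^{2}}{4} - \frac{3}{4} works: G'(s) is exactly (dG/du)*(du/ds) for that inner function.
A general antiderivative is - \left(\frac{s^{2}}{4} - \frac{3}{4}\right)^{2} + C.
The condition gives C = \frac{7}{4} - (- \frac{1}{4}) = 2.
So G(s) = - \frac{s^{4}}{16} + \frac{3 s^{2}}{8} + \frac{23}{16}.
Check: d/ds[- \frac{s^{4}}{16} + \frac{3 s^{2}}{8} + \frac{23}{16}] = - \frac{s^{3}}{4} + \frac{3 s}{4} = G'(s).

G(s) = - \frac{s^{4}}{16} + \frac{3 s^{2}}{8} + \frac{23}{16}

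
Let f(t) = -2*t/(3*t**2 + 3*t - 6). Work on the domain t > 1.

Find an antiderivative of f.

An antiderivative is F(t) = -2*log(t - 1)/9 - 4*log(t + 2)/9.

The denominator factors as 3*(t - 1)*(t + 2); partial fractions split f into directly integrable pieces: -4/(9*(t + 2)) - 2/(9*(t - 1)).
Check: d/dt[-2*log(t - 1)/9 - 4*log(t + 2)/9] = -2*t/(3*t**2 + 3*t - 6) = f(t).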